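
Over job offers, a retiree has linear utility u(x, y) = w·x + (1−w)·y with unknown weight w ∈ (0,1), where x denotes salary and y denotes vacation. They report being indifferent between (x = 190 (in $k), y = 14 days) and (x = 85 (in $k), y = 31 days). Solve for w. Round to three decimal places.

Equating utilities: w·190 + (1−w)·14 = w·85 + (1−w)·31.
Collecting terms: w·105 = (1−w)·17.
So w/(1−w) = 17/105 = 0.1619, giving w = 17/(105+17) = 0.139.

w = 0.139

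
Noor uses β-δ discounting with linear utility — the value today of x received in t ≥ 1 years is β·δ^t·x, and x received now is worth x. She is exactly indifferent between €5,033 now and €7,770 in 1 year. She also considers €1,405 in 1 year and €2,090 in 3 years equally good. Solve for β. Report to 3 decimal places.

β ≈ 0.790

The second indifference involves only future payoffs, so β cancels: β·δ^1·1405 = β·δ^3·2090, giving δ^2 = 1405/2090 = 0.67225, so δ = 0.81991.
Now use the now-vs-future pair: 5033 = β·δ·7770 gives β = 5033/(0.81991·7770) ≈ 0.790.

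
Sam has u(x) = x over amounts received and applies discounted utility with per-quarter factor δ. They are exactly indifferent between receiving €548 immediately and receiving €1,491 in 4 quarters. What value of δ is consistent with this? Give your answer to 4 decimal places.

δ ≈ 0.7786

The payoff in 4 quarters is discounted by δ^4, so u(548) = δ^4·u(1491) and δ^4 = u(548)/u(1491).
With u(x) = x: δ^4 = 548/1491 = 0.36754.
Hence δ = (0.36754)^(1/4) = 0.778620.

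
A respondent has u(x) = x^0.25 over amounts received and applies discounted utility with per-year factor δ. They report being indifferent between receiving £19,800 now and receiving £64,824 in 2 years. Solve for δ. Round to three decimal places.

The payoff in 2 years is discounted by δ^2, so u(19800) = δ^2·u(64824) and δ^2 = u(19800)/u(64824).
Since u(x) = x^0.25, δ^2 = (19800/64824)^0.25 = 0.30544^0.25 = 0.74342.
Taking the square root: δ = 0.74342^(1/2) ≈ 0.862.

δ ≈ 0.862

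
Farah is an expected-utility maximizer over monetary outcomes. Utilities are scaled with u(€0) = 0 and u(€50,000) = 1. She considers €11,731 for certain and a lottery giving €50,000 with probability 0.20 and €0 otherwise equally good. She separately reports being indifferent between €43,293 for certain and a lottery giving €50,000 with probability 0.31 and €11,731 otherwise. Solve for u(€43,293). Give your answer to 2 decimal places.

First, u(€11,731) = 0.20·u(€50,000) + 0.80·u(€0) = 0.20.
Chaining: u(€43,293) = 0.31·1.00 + 0.69·0.20 = 0.4480.

0.45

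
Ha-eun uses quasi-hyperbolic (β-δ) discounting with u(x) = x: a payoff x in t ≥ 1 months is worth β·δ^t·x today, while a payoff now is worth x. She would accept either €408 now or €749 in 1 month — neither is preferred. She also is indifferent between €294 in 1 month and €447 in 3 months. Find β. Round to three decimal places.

The second indifference involves only future payoffs, so β cancels: β·δ^1·294 = β·δ^3·447, giving δ^2 = 294/447 = 0.65772, so δ = 0.81100.
Now use the now-vs-future pair: 408 = β·δ·749 gives β = 408/(0.81100·749) ≈ 0.672.

β ≈ 0.672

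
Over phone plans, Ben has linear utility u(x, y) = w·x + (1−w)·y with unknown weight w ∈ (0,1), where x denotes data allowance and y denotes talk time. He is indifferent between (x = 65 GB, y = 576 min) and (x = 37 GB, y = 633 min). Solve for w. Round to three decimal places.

Indifference: w·65 + (1−w)·576 = w·37 + (1−w)·633.
Rearranging, 28·w − 57·(1−w) = 0.
The marginal rate of substitution is 57/28, so w = 57/(28+57) = 0.671.

w = 0.671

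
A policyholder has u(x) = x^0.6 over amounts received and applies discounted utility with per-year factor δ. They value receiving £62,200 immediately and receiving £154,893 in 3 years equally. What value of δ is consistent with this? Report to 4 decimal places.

Equating discounted utilities: u(62200) = δ^3·u(154893) ⇒ δ^3 = u(62200)/u(154893).
With u(x) = x^0.6: δ^3 = 62200^0.6/154893^0.6 = (62200/154893)^0.6 = 0.57844.
Hence δ = (0.57844)^(1/3) = 0.833205.

δ ≈ 0.8332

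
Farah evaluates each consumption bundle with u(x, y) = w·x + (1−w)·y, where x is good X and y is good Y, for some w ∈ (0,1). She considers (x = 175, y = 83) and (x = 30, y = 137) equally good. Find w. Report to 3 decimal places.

w = 0.271

Equating utilities: w·175 + (1−w)·83 = w·30 + (1−w)·137.
Collecting terms: w·145 = (1−w)·54.
The marginal rate of substitution is 54/145, so w = 54/(145+54) = 0.271.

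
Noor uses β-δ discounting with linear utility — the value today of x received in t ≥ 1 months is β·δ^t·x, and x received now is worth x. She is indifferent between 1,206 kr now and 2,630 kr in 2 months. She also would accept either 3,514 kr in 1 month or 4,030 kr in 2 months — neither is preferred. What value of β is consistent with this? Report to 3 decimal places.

β ≈ 0.603

Both payoffs in the second observation are in the future, so β drops out: δ^1·3514 = δ^2·4030 ⇒ δ = 3514/4030 = 0.87196.
Now use the now-vs-future pair: 1206 = β·δ^2·2630 gives β = 1206/(0.76031·2630) ≈ 0.603.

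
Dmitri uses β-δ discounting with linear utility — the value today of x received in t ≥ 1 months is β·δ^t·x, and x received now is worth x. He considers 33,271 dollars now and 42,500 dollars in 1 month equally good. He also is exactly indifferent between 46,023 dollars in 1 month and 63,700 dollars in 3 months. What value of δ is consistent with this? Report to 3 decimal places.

From the later pair, β·δ^1·46023 = β·δ^3·63700; dividing through, δ^2 = 46023/63700 = 0.72250, so δ = 0.85000.

δ ≈ 0.850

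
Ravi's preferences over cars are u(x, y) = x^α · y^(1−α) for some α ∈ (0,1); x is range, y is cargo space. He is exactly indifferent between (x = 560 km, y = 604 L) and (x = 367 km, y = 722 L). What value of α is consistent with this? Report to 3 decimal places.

Indifference: 560^α · 604^(1−α) = 367^α · 722^(1−α).
Taking logs: α·ln 560 + (1−α)·ln 604 = α·ln 367 + (1−α)·ln 722, i.e. α·0.422575 = (1−α)·0.178451.
With A = 0.422575 and B = 0.178451: α·A = (1−α)·B, so α = B/(A+B) = 0.178451/0.601026 ≈ 0.297.

α ≈ 0.297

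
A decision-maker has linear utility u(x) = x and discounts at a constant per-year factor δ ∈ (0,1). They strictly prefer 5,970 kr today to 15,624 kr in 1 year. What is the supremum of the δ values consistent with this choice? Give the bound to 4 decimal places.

δ < 0.3821

Comparing present values: 5970 > δ·15624.
Dividing through by 15624 gives δ < 0.38210.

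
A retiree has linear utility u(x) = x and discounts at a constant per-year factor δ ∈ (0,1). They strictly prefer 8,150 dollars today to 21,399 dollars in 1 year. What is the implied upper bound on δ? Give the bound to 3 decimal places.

The preference means 8150 > δ·21399.
Dividing through by 21399 gives δ < 0.38086.

δ < 0.381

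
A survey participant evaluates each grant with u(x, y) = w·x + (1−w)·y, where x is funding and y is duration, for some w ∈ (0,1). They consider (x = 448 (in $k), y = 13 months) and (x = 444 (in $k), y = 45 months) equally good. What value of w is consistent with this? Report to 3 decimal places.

u(448,13) = u(444,45) means w·448 + (1−w)·13 = w·444 + (1−w)·45.
w·(448−444) = (1−w)·(45−13), i.e. w·4 = (1−w)·32.
The marginal rate of substitution is 32/4, so w = 32/(4+32) = 0.889.

w = 0.889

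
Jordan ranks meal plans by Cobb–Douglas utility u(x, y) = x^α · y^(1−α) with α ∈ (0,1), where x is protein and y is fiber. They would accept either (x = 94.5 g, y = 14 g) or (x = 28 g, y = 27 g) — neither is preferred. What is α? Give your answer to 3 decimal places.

α ≈ 0.351

Set the two utilities equal: 94.5^α·14^(1−α) = 28^α·27^(1−α).
Rearrange to (94.5/28)^α = (27/14)^(1−α) and take logs: α·1.216395 = (1−α)·0.656780.
With A = 1.216395 and B = 0.656780: α·A = (1−α)·B, so α = B/(A+B) = 0.656780/1.873175 ≈ 0.351.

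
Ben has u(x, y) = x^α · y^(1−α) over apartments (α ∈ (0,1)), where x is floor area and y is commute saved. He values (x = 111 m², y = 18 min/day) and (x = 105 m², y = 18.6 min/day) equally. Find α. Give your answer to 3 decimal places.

α ≈ 0.371

Indifference: 111^α · 18^(1−α) = 105^α · 18.6^(1−α).
Taking logs: α·ln 111 + (1−α)·ln 18 = α·ln 105 + (1−α)·ln 18.6, i.e. α·0.055570 = (1−α)·0.032790.
So α/(1−α) = (0.032790)/(0.055570) = 0.590067, and α = 0.590067/1.590067 ≈ 0.371.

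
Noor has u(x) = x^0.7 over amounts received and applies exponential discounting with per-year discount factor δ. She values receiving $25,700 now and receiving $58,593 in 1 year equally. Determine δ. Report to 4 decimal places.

δ ≈ 0.5616

Equating discounted utilities: u(25700) = δ·u(58593) ⇒ δ = u(25700)/u(58593).
Since u(x) = x^0.7, δ = (25700/58593)^0.7 = 0.43862^0.7 = 0.56164.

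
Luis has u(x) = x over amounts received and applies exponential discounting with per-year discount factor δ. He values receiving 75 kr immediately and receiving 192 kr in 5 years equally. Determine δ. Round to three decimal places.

Indifference means u(75) = δ^5 · u(192), so δ^5 = u(75)/u(192).
With u(x) = x: δ^5 = 75/192 = 0.39062.
Taking the 5th root: δ = 0.39062^(1/5) ≈ 0.829.

δ ≈ 0.829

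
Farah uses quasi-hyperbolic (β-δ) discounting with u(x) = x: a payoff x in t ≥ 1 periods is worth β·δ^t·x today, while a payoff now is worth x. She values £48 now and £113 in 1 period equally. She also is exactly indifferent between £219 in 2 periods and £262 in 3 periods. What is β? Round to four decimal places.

The second indifference involves only future payoffs, so β cancels: β·δ^2·219 = β·δ^3·262, giving δ = 219/262 = 0.83588.
The first indifference: 48 = β·δ·113, so β = 48/(δ·113) = 48/(0.83588·113) ≈ 0.5082.

β ≈ 0.5082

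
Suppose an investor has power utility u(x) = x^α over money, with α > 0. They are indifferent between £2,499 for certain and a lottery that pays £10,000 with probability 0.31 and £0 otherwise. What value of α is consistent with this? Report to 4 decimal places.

Since u(0) = 0, the lottery's EU is 0.31·10000^α.
Equating: 2499^α = 0.31·10000^α, i.e. 0.2499^α = 0.31.
α = ln(0.31) / ln(2499/10000) = -1.1711830/-1.3866944 ≈ 0.8446.

α ≈ 0.8446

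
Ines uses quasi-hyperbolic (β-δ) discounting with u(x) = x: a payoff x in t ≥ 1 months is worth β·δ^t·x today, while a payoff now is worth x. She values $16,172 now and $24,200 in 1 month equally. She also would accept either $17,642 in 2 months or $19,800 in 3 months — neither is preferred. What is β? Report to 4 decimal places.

β ≈ 0.7500

From the later pair, β·δ^2·17642 = β·δ^3·19800; dividing through, δ = 17642/19800 = 0.89101.
The first indifference: 16172 = β·δ·24200, so β = 16172/(δ·24200) = 16172/(0.89101·24200) ≈ 0.7500.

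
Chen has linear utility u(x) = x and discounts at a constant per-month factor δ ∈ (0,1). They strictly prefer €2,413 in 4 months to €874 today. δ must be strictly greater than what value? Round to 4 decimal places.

δ > 0.7758

The preference means 874 < δ^4·2413.
So δ^4 > 874/2413 = 0.36220; taking the 4th root of both positive sides preserves the inequality.
δ > 0.36220^(1/4) = 0.7758.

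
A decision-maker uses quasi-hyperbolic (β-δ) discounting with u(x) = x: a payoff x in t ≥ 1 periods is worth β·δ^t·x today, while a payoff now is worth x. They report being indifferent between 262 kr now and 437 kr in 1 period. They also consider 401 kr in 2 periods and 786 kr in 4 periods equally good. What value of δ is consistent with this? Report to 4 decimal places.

From the later pair, β·δ^2·401 = β·δ^4·786; dividing through, δ^2 = 401/786 = 0.51018, so δ = 0.71427.

δ ≈ 0.7143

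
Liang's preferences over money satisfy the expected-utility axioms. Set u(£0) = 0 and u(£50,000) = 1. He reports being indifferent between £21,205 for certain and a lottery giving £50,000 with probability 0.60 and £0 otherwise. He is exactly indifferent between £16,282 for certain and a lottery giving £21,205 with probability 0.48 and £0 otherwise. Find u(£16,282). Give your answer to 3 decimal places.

First, u(£21,205) = 0.60·u(£50,000) + 0.40·u(£0) = 0.60.
The second indifference gives u(£16,282) = 0.48·u(£21,205) + 0.52·u(£0) = 0.48·0.60 + 0.52·0.00 = 0.2880.

0.288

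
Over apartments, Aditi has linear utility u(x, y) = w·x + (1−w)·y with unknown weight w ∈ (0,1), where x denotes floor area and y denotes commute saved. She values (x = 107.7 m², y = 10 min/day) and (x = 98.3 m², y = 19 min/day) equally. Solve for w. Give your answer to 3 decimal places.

Equating utilities: w·107.7 + (1−w)·10 = w·98.3 + (1−w)·19.
Collecting terms: w·9.4 = (1−w)·9.
So w/(1−w) = 9/9.4 = 0.9574, giving w = 9/(9.4+9) = 0.489.

w = 0.489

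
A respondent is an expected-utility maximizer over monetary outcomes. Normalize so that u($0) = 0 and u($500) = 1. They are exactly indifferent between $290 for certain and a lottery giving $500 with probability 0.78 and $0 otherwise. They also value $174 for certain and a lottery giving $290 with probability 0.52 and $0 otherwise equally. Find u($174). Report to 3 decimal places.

The first gamble pins u($290): it must equal 0.78·1 + 0.22·0 = 0.78.
Chaining: u($174) = 0.52·0.78 + 0.48·0.00 = 0.4056.

0.406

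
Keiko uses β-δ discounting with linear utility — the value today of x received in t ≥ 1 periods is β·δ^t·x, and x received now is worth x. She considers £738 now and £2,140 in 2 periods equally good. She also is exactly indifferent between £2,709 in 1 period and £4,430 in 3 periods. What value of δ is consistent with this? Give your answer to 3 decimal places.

δ ≈ 0.782

From the later pair, β·δ^1·2709 = β·δ^3·4430; dividing through, δ^2 = 2709/4430 = 0.61151, so δ = 0.78199.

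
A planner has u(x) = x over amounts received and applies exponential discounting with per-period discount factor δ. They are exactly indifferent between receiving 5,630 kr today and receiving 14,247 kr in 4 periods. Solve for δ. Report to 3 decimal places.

δ ≈ 0.793

Equating discounted utilities: u(5630) = δ^4·u(14247) ⇒ δ^4 = u(5630)/u(14247).
With u(x) = x: δ^4 = 5630/14247 = 0.39517.
So δ = 0.39517^(1/4) ≈ 0.793.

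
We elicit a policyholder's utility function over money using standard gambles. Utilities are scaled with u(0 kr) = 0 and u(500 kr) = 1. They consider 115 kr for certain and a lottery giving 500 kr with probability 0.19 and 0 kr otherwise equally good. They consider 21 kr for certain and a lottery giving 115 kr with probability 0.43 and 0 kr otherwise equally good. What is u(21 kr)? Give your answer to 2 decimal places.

First, u(115 kr) = 0.19·u(500 kr) + 0.81·u(0 kr) = 0.19.
Chaining: u(21 kr) = 0.43·0.19 + 0.57·0.00 = 0.0817.

0.08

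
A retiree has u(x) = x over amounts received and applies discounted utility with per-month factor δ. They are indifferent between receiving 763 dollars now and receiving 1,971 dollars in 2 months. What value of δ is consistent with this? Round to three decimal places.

δ ≈ 0.622

Indifference means u(763) = δ^2 · u(1971), so δ^2 = u(763)/u(1971).
With u(x) = x: δ^2 = 763/1971 = 0.38711.
So δ = 0.38711^(1/2) ≈ 0.622.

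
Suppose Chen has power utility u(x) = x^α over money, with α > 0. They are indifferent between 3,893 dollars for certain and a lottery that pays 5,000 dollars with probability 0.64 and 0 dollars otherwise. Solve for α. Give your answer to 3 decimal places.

α ≈ 1.783

The lottery's expected utility is 0.64·u(5000) + 0.36·u(0) = 0.64·5000^α (since u(0) = 0 for α > 0).
Setting u(3893) equal to that: 3893^α = 0.64·5000^α ⇒ (3893/5000)^α = 0.64.
α = ln(0.64) / ln(3893/5000) = -0.446287/-0.250258 ≈ 1.783.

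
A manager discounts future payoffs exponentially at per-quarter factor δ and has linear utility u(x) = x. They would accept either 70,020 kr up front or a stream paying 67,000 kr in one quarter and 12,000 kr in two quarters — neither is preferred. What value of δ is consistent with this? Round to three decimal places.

δ ≈ 0.900

The stream is worth 67000δ + 12000δ² today, so 67000δ + 12000δ² = 70020.
So 12000δ² + 67000δ − 70020 = 0.
The positive root is δ = [−67000 + √(67000² + 4·12000·70020)] / (2·12000) = (−67000 + 88600.000)/24000 ≈ 0.900.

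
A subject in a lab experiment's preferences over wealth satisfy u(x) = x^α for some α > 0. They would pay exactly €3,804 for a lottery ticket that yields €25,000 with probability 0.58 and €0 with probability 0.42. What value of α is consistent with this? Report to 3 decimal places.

α ≈ 0.289

The lottery's expected utility is 0.58·u(25000) + 0.42·u(0) = 0.58·25000^α (since u(0) = 0 for α > 0).
Indifference: 3804^α = 0.58·25000^α, so (3804/25000)^α = 0.58.
Taking logs: α·ln(3804/25000) = ln(0.58), so α = -0.544727 / -1.882823 ≈ 0.289.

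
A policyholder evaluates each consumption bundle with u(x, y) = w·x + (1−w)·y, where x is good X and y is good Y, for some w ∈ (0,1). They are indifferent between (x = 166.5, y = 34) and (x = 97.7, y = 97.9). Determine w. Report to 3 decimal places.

w = 0.482

Equating utilities: w·166.5 + (1−w)·34 = w·97.7 + (1−w)·97.9.
Rearranging, 68.8·w − 63.9·(1−w) = 0.
Hence w = 63.9/(68.8+63.9) = 63.9/132.7 = 0.482.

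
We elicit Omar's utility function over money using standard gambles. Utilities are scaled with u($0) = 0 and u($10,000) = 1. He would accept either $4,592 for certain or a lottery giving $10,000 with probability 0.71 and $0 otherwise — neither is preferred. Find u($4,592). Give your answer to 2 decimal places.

By the standard-gamble method, u($4,592) is just the indifference probability on the best outcome: 0.71.

0.71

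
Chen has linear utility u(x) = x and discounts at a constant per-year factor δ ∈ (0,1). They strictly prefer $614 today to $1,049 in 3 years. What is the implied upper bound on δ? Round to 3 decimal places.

δ < 0.836

The preference means 614 > δ^3·1049.
Hence δ^3 < 614/1049 = 0.58532, and x ↦ x^(1/3) is increasing on (0,∞).
δ < 0.58532^(1/3) = 0.836.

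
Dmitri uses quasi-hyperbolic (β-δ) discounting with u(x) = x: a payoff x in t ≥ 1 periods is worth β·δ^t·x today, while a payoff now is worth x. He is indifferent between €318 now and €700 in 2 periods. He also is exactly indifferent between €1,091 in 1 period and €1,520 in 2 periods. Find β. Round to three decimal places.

The second indifference involves only future payoffs, so β cancels: β·δ^1·1091 = β·δ^2·1520, giving δ = 1091/1520 = 0.71776.
The first indifference: 318 = β·δ^2·700, so β = 318/(δ^2·700) = 318/(0.51518·700) ≈ 0.882.

β ≈ 0.882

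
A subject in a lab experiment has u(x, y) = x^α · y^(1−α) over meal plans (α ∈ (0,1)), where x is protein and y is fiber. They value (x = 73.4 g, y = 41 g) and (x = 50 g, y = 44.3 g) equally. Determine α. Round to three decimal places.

Indifference: 73.4^α · 41^(1−α) = 50^α · 44.3^(1−α).
Rearrange to (73.4/50)^α = (44.3/41)^(1−α) and take logs: α·0.383901 = (1−α)·0.077413.
So α/(1−α) = (0.077413)/(0.383901) = 0.201648, and α = 0.201648/1.201648 ≈ 0.168.

α ≈ 0.168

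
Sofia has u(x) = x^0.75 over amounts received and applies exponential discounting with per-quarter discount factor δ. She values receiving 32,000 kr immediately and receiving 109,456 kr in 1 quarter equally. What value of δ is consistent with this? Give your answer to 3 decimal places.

Equating discounted utilities: u(32000) = δ·u(109456) ⇒ δ = u(32000)/u(109456).
Since u(x) = x^0.75, δ = (32000/109456)^0.75 = 0.29235^0.75 = 0.39759.

δ ≈ 0.398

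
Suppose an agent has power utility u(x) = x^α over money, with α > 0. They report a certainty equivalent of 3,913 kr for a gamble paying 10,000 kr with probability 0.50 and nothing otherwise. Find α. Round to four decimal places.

EU(lottery) = 0.50·10000^α + 0.50·0 = 0.50·10000^α.
Indifference: 3913^α = 0.50·10000^α, so (3913/10000)^α = 0.50.
α = ln(0.50) / ln(3913/10000) = -0.6931472/-0.9382807 ≈ 0.7387.

α ≈ 0.7387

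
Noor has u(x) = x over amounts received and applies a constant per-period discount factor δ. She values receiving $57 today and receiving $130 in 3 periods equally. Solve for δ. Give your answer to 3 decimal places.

Equating discounted utilities: u(57) = δ^3·u(130) ⇒ δ^3 = u(57)/u(130).
With u(x) = x: δ^3 = 57/130 = 0.43846.
Hence δ = (0.43846)^(1/3) = 0.75970.

δ ≈ 0.760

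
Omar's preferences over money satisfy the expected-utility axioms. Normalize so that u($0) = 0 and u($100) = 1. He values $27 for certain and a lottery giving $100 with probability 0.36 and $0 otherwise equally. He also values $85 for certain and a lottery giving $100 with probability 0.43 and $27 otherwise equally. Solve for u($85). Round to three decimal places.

First, u($27) = 0.36·u($100) + 0.64·u($0) = 0.36.
Chaining: u($85) = 0.43·1.00 + 0.57·0.36 = 0.6352.

0.635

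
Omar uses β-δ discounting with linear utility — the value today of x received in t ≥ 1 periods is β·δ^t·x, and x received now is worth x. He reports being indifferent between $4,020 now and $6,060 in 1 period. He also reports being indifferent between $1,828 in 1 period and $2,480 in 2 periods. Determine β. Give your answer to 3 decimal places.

Both payoffs in the second observation are in the future, so β drops out: δ^1·1828 = δ^2·2480 ⇒ δ = 1828/2480 = 0.73710.
Now use the now-vs-future pair: 4020 = β·δ·6060 gives β = 4020/(0.73710·6060) ≈ 0.900.

β ≈ 0.900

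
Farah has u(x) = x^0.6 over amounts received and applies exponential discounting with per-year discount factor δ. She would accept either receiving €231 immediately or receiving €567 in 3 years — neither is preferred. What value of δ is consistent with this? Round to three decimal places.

Indifference means u(231) = δ^3 · u(567), so δ^3 = u(231)/u(567).
Since u(x) = x^0.6, δ^3 = (231/567)^0.6 = 0.40741^0.6 = 0.58347.
Hence δ = (0.58347)^(1/3) = 0.83561.

δ ≈ 0.836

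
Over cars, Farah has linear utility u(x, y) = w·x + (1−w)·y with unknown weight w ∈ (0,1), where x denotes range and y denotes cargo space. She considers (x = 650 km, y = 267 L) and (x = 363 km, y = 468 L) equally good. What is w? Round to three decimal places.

w = 0.412

Equating utilities: w·650 + (1−w)·267 = w·363 + (1−w)·468.
Collecting terms: w·287 = (1−w)·201.
Hence w = 201/(287+201) = 201/488 = 0.412.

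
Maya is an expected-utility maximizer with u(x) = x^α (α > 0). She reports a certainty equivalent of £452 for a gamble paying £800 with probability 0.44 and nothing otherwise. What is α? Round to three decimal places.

α ≈ 1.438

EU(lottery) = 0.44·800^α + 0.56·0 = 0.44·800^α.
Indifference: 452^α = 0.44·800^α, so (452/800)^α = 0.44.
Take logs: α = ln 0.44 / ln(452/800) ≈ 1.43797.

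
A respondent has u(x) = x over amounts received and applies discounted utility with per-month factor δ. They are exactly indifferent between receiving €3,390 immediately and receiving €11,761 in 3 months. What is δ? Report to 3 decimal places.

The payoff in 3 months is discounted by δ^3, so u(3390) = δ^3·u(11761) and δ^3 = u(3390)/u(11761).
With u(x) = x: δ^3 = 3390/11761 = 0.28824.
So δ = 0.28824^(1/3) ≈ 0.661.

δ ≈ 0.661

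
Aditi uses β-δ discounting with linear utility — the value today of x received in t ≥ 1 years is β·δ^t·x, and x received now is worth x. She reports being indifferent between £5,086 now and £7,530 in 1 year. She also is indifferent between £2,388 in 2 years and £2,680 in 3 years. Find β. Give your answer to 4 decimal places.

Both payoffs in the second observation are in the future, so β drops out: δ^2·2388 = δ^3·2680 ⇒ δ = 2388/2680 = 0.89104.
Now use the now-vs-future pair: 5086 = β·δ·7530 gives β = 5086/(0.89104·7530) ≈ 0.7580.

β ≈ 0.7580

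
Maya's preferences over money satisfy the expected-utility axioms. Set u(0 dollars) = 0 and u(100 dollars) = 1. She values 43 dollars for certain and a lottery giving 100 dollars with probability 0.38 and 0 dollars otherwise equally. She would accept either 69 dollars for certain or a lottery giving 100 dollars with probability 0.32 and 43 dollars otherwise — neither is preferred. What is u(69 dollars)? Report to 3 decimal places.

0.578

The first gamble pins u(43 dollars): it must equal 0.38·1 + 0.62·0 = 0.38.
Chaining: u(69 dollars) = 0.32·1.00 + 0.68·0.38 = 0.5784.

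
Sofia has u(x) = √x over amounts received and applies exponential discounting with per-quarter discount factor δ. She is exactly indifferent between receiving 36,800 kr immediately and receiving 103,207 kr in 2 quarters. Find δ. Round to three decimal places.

δ ≈ 0.773

Equating discounted utilities: u(36800) = δ^2·u(103207) ⇒ δ^2 = u(36800)/u(103207).
With u(x) = √x: δ^2 = √36800/√103207 = √(36800/103207) = 0.59713.
So δ = 0.59713^(1/2) ≈ 0.773.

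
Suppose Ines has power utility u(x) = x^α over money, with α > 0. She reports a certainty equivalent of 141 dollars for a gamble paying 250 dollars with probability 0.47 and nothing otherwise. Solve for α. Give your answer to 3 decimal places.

α ≈ 1.318

Since u(0) = 0, the lottery's EU is 0.47·250^α.
Setting u(141) equal to that: 141^α = 0.47·250^α ⇒ (141/250)^α = 0.47.
α = ln(0.47) / ln(141/250) = -0.755023/-0.572701 ≈ 1.318.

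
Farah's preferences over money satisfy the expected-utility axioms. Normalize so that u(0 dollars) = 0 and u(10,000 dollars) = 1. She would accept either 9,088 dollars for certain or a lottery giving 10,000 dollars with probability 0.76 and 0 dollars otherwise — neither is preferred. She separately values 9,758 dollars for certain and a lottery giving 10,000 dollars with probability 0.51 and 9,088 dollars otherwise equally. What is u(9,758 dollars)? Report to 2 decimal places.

The first gamble pins u(9,088 dollars): it must equal 0.76·1 + 0.24·0 = 0.76.
The second indifference gives u(9,758 dollars) = 0.51·u(10,000 dollars) + 0.49·u(9,088 dollars) = 0.51·1.00 + 0.49·0.76 = 0.8824.

0.88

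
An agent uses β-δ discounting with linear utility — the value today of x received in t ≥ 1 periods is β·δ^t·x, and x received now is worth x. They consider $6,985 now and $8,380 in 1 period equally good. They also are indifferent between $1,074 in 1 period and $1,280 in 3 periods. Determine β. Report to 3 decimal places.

From the later pair, β·δ^1·1074 = β·δ^3·1280; dividing through, δ^2 = 1074/1280 = 0.83906, so δ = 0.91600.
The first indifference: 6985 = β·δ·8380, so β = 6985/(δ·8380) = 6985/(0.91600·8380) ≈ 0.910.

β ≈ 0.910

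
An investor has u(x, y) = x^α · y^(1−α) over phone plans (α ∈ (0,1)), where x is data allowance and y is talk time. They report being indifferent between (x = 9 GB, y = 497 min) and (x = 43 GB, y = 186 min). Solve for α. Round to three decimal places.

The Cobb–Douglas utilities coincide, so 9^α·497^(1−α) = 43^α·186^(1−α).
Rearrange to (9/43)^α = (186/497)^(1−α) and take logs: α·-1.563976 = (1−α)·-0.982843.
With A = -1.563976 and B = -0.982843: α·A = (1−α)·B, so α = B/(A+B) = -0.982843/-2.546819 ≈ 0.386.

α ≈ 0.386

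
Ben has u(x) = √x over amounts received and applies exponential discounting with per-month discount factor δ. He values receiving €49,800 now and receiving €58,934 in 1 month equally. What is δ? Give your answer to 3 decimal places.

δ ≈ 0.919

Indifference means u(49800) = δ · u(58934), so δ = u(49800)/u(58934).
Since u(x) = √x, δ = √(49800/58934) = 0.91925.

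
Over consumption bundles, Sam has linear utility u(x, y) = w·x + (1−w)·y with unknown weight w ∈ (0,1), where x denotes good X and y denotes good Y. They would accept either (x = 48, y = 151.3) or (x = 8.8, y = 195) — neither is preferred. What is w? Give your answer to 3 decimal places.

u(48,151.3) = u(8.8,195) means w·48 + (1−w)·151.3 = w·8.8 + (1−w)·195.
Rearranging, 39.2·w − 43.7·(1−w) = 0.
So w/(1−w) = 43.7/39.2 = 1.1148, giving w = 43.7/(39.2+43.7) = 0.527.

w = 0.527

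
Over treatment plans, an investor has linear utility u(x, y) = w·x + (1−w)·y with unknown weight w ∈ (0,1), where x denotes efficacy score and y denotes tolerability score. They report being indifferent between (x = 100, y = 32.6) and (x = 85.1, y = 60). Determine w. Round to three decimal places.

w = 0.648

u(100,32.6) = u(85.1,60) means w·100 + (1−w)·32.6 = w·85.1 + (1−w)·60.
w·(100−85.1) = (1−w)·(60−32.6), i.e. w·14.9 = (1−w)·27.4.
The marginal rate of substitution is 27.4/14.9, so w = 27.4/(14.9+27.4) = 0.648.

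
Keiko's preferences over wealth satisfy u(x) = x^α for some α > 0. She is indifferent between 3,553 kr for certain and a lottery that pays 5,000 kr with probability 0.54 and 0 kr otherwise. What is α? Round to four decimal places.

α ≈ 1.8036

EU(lottery) = 0.54·5000^α + 0.46·0 = 0.54·5000^α.
Equating: 3553^α = 0.54·5000^α, i.e. 0.7106^α = 0.54.
Taking logs: α·ln(3553/5000) = ln(0.54), so α = -0.6161861 / -0.3416456 ≈ 1.8036.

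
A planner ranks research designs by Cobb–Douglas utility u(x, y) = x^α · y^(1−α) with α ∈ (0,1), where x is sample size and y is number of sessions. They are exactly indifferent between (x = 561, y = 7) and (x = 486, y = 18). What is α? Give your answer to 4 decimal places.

The Cobb–Douglas utilities coincide, so 561^α·7^(1−α) = 486^α·18^(1−α).
Rearrange to (561/486)^α = (18/7)^(1−α) and take logs: α·0.1435123 = (1−α)·0.9444616.
With A = 0.1435123 and B = 0.9444616: α·A = (1−α)·B, so α = B/(A+B) = 0.9444616/1.0879739 ≈ 0.8681.

α ≈ 0.8681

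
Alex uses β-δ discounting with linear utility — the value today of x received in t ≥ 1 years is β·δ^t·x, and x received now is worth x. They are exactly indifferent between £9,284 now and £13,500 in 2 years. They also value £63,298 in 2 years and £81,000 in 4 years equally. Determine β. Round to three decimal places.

β ≈ 0.880

From the later pair, β·δ^2·63298 = β·δ^4·81000; dividing through, δ^2 = 63298/81000 = 0.78146, so δ = 0.88400.
Substituting δ into 9284 = β·δ^2·13500: β = 9284/(10549.667) ≈ 0.880.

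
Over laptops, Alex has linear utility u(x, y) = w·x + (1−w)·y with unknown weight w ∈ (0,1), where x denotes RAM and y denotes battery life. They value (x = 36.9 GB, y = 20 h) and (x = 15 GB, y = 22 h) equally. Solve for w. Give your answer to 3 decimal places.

w = 0.084

Equating utilities: w·36.9 + (1−w)·20 = w·15 + (1−w)·22.
Rearranging, 21.9·w − 2·(1−w) = 0.
The marginal rate of substitution is 2/21.9, so w = 2/(21.9+2) = 0.084.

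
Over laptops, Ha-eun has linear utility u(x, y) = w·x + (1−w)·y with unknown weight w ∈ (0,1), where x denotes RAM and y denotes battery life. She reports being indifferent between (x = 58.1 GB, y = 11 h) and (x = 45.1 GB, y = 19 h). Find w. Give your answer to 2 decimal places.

w = 0.38

Equating utilities: w·58.1 + (1−w)·11 = w·45.1 + (1−w)·19.
w·(58.1−45.1) = (1−w)·(19−11), i.e. w·13 = (1−w)·8.
The marginal rate of substitution is 8/13, so w = 8/(13+8) = 0.38.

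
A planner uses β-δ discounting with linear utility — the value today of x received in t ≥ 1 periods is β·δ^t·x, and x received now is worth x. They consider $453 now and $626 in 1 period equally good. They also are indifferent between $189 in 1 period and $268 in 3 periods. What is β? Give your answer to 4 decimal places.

β ≈ 0.8617

The second indifference involves only future payoffs, so β cancels: β·δ^1·189 = β·δ^3·268, giving δ^2 = 189/268 = 0.70522, so δ = 0.83978.
Now use the now-vs-future pair: 453 = β·δ·626 gives β = 453/(0.83978·626) ≈ 0.8617.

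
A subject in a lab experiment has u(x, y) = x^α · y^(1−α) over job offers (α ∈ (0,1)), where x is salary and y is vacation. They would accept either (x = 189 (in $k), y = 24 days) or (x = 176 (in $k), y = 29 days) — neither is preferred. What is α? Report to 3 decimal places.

α ≈ 0.726

Set the two utilities equal: 189^α·24^(1−α) = 176^α·29^(1−α).
Rearrange to (189/176)^α = (29/24)^(1−α) and take logs: α·0.071263 = (1−α)·0.189242.
With A = 0.071263 and B = 0.189242: α·A = (1−α)·B, so α = B/(A+B) = 0.189242/0.260505 ≈ 0.726.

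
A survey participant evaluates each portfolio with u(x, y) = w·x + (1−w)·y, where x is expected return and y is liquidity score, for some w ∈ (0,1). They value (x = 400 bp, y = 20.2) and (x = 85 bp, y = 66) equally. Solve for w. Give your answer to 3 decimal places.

Equating utilities: w·400 + (1−w)·20.2 = w·85 + (1−w)·66.
w·(400−85) = (1−w)·(66−20.2), i.e. w·315 = (1−w)·45.8.
The marginal rate of substitution is 45.8/315, so w = 45.8/(315+45.8) = 0.127.

w = 0.127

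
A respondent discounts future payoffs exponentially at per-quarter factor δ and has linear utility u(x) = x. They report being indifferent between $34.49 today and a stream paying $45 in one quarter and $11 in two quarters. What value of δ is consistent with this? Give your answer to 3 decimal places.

Equating present values: 34.49 = 45δ + 11δ².
So 11δ² + 45δ − 34.49 = 0.
δ = (−45 + √(45² + 4·11·34.49)) / (2·11) = (−45 + √3542.56) / 22 ≈ 0.660.

δ ≈ 0.660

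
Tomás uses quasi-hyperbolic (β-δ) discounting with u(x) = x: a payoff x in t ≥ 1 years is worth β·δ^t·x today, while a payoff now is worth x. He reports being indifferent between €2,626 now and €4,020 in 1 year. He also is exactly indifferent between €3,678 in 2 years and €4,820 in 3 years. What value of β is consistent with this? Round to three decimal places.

From the later pair, β·δ^2·3678 = β·δ^3·4820; dividing through, δ = 3678/4820 = 0.76307.
Substituting δ into 2626 = β·δ·4020: β = 2626/(3067.544) ≈ 0.856.

β ≈ 0.856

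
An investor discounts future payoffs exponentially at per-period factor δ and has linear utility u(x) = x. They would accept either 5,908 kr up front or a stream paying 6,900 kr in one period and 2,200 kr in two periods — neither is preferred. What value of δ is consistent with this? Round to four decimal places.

δ ≈ 0.7000

Present value of the stream is 6900·δ + 2200·δ². Indifference gives 6900δ + 2200δ² = 5908.
That is, 2200δ² + 6900δ − 5908 = 0, a quadratic in δ.
δ = (−6900 + √(6900² + 4·2200·5908)) / (2·2200) = (−6900 + √99600400.00) / 4400 ≈ 0.7000.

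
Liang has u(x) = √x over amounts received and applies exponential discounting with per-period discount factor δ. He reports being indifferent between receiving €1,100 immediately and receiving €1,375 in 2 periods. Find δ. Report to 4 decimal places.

δ ≈ 0.9457

Equating discounted utilities: u(1100) = δ^2·u(1375) ⇒ δ^2 = u(1100)/u(1375).
With u(x) = √x: δ^2 = √1100/√1375 = √(1100/1375) = 0.89443.
Taking the square root: δ = 0.89443^(1/2) ≈ 0.9457.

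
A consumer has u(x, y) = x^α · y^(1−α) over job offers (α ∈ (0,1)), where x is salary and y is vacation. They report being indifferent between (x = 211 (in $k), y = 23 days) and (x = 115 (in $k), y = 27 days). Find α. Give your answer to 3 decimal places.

Set the two utilities equal: 211^α·23^(1−α) = 115^α·27^(1−α).
Taking logs: α·ln 211 + (1−α)·ln 23 = α·ln 115 + (1−α)·ln 27, i.e. α·0.606926 = (1−α)·0.160343.
With A = 0.606926 and B = 0.160343: α·A = (1−α)·B, so α = B/(A+B) = 0.160343/0.767269 ≈ 0.209.

α ≈ 0.209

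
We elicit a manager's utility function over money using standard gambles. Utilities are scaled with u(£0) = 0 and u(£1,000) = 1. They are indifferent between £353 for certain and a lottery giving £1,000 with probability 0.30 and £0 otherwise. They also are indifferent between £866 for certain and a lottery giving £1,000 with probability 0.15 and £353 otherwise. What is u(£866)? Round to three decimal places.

The first gamble pins u(£353): it must equal 0.30·1 + 0.70·0 = 0.30.
The second indifference gives u(£866) = 0.15·u(£1,000) + 0.85·u(£353) = 0.15·1.00 + 0.85·0.30 = 0.4050.

0.405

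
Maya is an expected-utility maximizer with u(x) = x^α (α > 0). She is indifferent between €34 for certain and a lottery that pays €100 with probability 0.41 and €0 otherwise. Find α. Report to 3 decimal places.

EU(lottery) = 0.41·100^α + 0.59·0 = 0.41·100^α.
Equating: 34^α = 0.41·100^α, i.e. 0.3400^α = 0.41.
Take logs: α = ln 0.41 / ln(34/100) ≈ 0.82646.

α ≈ 0.826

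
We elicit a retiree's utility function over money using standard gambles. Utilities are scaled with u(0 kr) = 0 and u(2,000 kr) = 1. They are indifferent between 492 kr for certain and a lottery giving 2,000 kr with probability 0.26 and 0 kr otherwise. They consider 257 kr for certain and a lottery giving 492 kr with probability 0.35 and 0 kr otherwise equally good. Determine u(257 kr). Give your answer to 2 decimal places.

0.09

From the first indifference, u(492 kr) = 0.26·u(2,000 kr) + 0.74·u(0 kr) = 0.26·1 + 0.74·0 = 0.26.
Chaining: u(257 kr) = 0.35·0.26 + 0.65·0.00 = 0.0910.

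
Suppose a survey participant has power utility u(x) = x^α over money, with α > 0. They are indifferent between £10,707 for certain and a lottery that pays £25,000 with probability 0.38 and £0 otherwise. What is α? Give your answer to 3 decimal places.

Since u(0) = 0, the lottery's EU is 0.38·25000^α.
Equating: 10707^α = 0.38·25000^α, i.e. 0.4283^α = 0.38.
α = ln(0.38) / ln(10707/25000) = -0.967584/-0.847978 ≈ 1.141.

α ≈ 1.141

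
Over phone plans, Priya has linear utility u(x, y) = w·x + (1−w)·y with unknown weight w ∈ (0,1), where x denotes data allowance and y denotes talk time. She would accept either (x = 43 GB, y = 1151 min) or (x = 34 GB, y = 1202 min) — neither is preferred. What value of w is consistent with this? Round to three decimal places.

w = 0.850

Indifference: w·43 + (1−w)·1151 = w·34 + (1−w)·1202.
Rearranging, 9·w − 51·(1−w) = 0.
So w/(1−w) = 51/9 = 5.6667, giving w = 51/(9+51) = 0.850.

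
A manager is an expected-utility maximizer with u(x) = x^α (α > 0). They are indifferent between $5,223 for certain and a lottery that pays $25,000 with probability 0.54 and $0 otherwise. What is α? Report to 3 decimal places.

α ≈ 0.394

EU(lottery) = 0.54·25000^α + 0.46·0 = 0.54·25000^α.
Indifference: 5223^α = 0.54·25000^α, so (5223/25000)^α = 0.54.
Taking logs: α·ln(5223/25000) = ln(0.54), so α = -0.616186 / -1.565804 ≈ 0.394.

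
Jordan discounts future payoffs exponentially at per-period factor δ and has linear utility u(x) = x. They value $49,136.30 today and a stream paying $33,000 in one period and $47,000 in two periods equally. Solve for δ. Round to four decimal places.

δ ≈ 0.7300

Present value of the stream is 33000·δ + 47000·δ². Indifference gives 33000δ + 47000δ² = 49136.30.
That is, 47000δ² + 33000δ − 49136.30 = 0, a quadratic in δ.
δ = (−33000 + √(33000² + 4·47000·49136.30)) / (2·47000) = (−33000 + √10326624400.00) / 94000 ≈ 0.7300.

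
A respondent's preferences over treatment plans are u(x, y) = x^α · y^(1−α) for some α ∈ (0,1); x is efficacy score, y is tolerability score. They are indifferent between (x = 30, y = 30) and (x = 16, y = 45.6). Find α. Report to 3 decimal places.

α ≈ 0.400

The Cobb–Douglas utilities coincide, so 30^α·30^(1−α) = 16^α·45.6^(1−α).
Rearrange to (30/16)^α = (45.6/30)^(1−α) and take logs: α·0.628609 = (1−α)·0.418710.
Thus α·(1.047319) = 0.418710, so α = 0.418710/1.047319 ≈ 0.400.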